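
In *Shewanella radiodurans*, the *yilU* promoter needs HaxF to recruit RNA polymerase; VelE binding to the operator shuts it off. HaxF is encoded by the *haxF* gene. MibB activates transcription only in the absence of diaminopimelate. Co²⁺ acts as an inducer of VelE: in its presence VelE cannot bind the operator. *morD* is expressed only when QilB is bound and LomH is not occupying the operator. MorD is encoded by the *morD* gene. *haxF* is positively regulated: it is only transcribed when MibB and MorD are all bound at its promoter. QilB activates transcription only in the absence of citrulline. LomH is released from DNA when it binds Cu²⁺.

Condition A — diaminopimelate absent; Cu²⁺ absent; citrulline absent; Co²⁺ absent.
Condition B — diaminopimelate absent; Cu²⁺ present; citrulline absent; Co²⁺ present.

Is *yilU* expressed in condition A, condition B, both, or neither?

B only

Condition A:
Diaminopimelate is absent, so MibB is active.
Cu²⁺ is absent, so LomH is active.
Citrulline is absent, so QilB is active.
With repressor LomH bound, *morD* is not transcribed.
So MorD is not produced.
Required activator MorD is absent, so *haxF* is not transcribed.
So HaxF is not produced.
Co²⁺ is absent, so VelE is active.
With repressor VelE bound, *yilU* is not transcribed.
→ *yilU* is OFF in A.
Condition B:
Diaminopimelate is absent, so MibB is active.
Cu²⁺ is present, so LomH is inactive.
Citrulline is absent, so QilB is active.
No repressor is bound and QilB is active, so *morD* is transcribed.
So MorD is produced and active.
No repressor is bound and MibB and MorD are active, so *haxF* is transcribed.
So HaxF is produced and active.
Co²⁺ is present, so VelE is inactive.
No repressor is bound and HaxF is active, so *yilU* is transcribed.
→ *yilU* is ON in B.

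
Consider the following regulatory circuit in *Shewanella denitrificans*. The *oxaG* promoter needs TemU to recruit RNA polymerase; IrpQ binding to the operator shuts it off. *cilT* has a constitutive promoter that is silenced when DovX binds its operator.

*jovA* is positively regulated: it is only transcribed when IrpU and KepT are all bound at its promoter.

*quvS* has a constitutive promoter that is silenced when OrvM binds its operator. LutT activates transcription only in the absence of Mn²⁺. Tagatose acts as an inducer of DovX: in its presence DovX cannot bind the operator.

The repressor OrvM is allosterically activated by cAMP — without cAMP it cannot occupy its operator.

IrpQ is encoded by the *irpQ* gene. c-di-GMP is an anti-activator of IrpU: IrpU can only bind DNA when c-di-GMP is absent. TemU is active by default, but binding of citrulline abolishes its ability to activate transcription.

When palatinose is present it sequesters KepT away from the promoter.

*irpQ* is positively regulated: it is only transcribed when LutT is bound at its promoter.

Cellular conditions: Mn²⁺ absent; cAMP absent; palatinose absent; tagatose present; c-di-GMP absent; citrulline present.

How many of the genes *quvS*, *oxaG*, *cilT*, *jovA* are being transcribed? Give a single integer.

3

cAMP is absent, so OrvM is inactive.
With no repressor bound, *quvS* is transcribed.
→ *quvS* is ON.
Citrulline is present, so TemU is inactive.
Mn²⁺ is absent, so LutT is active.
No repressor is bound and LutT is active, so *irpQ* is transcribed.
So IrpQ is produced and active.
With repressor IrpQ bound, *oxaG* is not transcribed.
→ *oxaG* is OFF.
Tagatose is present, so DovX is inactive.
With no repressor bound, *cilT* is transcribed.
→ *cilT* is ON.
c-di-GMP is absent, so IrpU is active.
Palatinose is absent, so KepT is active.
No repressor is bound and IrpU and KepT are active, so *jovA* is transcribed.
→ *jovA* is ON.
3 of the 4 genes are transcribed.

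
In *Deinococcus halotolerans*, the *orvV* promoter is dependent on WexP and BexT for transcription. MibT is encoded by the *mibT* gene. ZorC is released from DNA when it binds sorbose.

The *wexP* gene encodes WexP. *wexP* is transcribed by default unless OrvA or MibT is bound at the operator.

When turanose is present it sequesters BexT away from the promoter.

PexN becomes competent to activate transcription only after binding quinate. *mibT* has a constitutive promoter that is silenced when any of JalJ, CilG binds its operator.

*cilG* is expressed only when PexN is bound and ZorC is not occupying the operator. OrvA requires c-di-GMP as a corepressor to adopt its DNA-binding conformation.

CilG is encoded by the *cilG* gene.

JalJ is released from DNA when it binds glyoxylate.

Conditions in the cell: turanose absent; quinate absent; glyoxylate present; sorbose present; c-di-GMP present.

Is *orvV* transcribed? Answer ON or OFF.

OFF

c-di-GMP is present, so OrvA is active.
Glyoxylate is present, so JalJ is inactive.
Quinate is absent, so PexN is inactive.
Sorbose is present, so ZorC is inactive.
Required activator PexN is absent, so *cilG* is not transcribed.
So CilG is not produced.
With no repressor bound, *mibT* is transcribed.
So MibT is produced and active.
With repressor OrvA bound, *wexP* is not transcribed.
So WexP is not produced.
Turanose is absent, so BexT is active.
Required activator WexP is absent, so *orvV* is not transcribed.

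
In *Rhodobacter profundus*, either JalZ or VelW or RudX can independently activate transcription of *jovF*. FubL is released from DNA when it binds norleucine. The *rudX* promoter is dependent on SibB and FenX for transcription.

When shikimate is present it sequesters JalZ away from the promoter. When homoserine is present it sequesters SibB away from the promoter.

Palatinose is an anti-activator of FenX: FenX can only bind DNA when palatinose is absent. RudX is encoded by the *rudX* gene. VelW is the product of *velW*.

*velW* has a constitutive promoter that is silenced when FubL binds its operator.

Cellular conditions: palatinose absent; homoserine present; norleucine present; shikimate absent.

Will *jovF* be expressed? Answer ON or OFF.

Shikimate is absent, so JalZ is active.
Norleucine is present, so FubL is inactive.
With no repressor bound, *velW* is transcribed.
So VelW is produced and active.
Homoserine is present, so SibB is inactive.
Palatinose is absent, so FenX is active.
Required activator SibB is absent, so *rudX* is not transcribed.
So RudX is not produced.
Activator JalZ is present, so *jovF* is transcribed.

ON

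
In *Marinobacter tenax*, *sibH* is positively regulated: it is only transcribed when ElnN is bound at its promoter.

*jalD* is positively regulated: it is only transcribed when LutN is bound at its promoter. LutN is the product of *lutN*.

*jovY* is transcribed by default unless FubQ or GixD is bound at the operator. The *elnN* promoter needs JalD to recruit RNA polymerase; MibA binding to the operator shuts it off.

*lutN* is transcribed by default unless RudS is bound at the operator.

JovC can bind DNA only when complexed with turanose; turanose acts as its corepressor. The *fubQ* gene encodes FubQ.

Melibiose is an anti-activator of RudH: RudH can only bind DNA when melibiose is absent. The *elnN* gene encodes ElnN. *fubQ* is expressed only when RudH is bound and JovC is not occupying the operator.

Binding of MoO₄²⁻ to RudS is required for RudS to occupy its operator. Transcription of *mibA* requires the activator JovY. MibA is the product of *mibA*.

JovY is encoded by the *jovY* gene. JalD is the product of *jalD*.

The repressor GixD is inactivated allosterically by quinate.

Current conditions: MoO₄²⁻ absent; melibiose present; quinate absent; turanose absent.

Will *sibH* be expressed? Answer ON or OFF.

ON

Turanose is absent, so JovC is inactive.
Melibiose is present, so RudH is inactive.
Required activator RudH is absent, so *fubQ* is not transcribed.
So FubQ is not produced.
Quinate is absent, so GixD is active.
With repressor GixD bound, *jovY* is not transcribed.
So JovY is not produced.
Required activator JovY is absent, so *mibA* is not transcribed.
So MibA is not produced.
MoO₄²⁻ is absent, so RudS is inactive.
With no repressor bound, *lutN* is transcribed.
So LutN is produced and active.
No repressor is bound and LutN is active, so *jalD* is transcribed.
So JalD is produced and active.
No repressor is bound and JalD is active, so *elnN* is transcribed.
So ElnN is produced and active.
No repressor is bound and ElnN is active, so *sibH* is transcribed.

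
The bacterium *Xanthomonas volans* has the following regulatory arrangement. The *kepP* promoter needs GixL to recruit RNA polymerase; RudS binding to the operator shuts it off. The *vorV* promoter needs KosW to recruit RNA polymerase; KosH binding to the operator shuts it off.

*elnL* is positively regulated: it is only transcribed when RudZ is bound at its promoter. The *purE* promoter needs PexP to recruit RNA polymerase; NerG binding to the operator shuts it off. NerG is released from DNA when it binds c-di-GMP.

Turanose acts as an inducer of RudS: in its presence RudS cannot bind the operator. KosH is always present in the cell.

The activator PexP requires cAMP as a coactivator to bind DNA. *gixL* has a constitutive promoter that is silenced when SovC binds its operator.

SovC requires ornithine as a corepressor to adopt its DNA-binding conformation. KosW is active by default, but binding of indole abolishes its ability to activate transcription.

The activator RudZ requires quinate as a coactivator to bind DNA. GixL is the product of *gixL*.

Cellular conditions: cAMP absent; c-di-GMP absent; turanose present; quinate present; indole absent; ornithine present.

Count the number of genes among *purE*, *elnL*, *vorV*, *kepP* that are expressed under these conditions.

1

c-di-GMP is absent, so NerG is active.
cAMP is absent, so PexP is inactive.
With repressor NerG bound, *purE* is not transcribed.
→ *purE* is OFF.
Quinate is present, so RudZ is active.
No repressor is bound and RudZ is active, so *elnL* is transcribed.
→ *elnL* is ON.
Indole is absent, so KosW is active.
KosH is produced constitutively and is active.
With repressor KosH bound, *vorV* is not transcribed.
→ *vorV* is OFF.
Turanose is present, so RudS is inactive.
Ornithine is present, so SovC is active.
With repressor SovC bound, *gixL* is not transcribed.
So GixL is not produced.
Required activator GixL is absent, so *kepP* is not transcribed.
→ *kepP* is OFF.
1 of the 4 genes is transcribed.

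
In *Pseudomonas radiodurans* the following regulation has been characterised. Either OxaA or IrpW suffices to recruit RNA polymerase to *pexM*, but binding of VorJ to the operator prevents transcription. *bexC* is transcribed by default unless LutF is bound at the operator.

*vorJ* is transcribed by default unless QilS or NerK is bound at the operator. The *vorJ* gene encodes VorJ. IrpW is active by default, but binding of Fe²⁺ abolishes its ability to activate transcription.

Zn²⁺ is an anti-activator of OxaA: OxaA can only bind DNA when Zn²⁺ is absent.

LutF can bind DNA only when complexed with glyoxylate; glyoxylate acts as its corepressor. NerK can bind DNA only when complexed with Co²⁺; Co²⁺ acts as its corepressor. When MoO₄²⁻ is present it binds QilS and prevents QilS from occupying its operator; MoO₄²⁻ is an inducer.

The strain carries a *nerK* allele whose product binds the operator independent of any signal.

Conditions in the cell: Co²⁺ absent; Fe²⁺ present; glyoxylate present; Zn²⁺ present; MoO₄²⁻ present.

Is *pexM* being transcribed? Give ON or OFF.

OFF

Zn²⁺ is present, so OxaA is inactive.
MoO₄²⁻ is present, so QilS is inactive.
NerK is constitutively active in this strain.
With repressor NerK bound, *vorJ* is not transcribed.
So VorJ is not produced.
Fe²⁺ is present, so IrpW is inactive.
No activator is available at the *pexM* promoter, so *pexM* is not transcribed.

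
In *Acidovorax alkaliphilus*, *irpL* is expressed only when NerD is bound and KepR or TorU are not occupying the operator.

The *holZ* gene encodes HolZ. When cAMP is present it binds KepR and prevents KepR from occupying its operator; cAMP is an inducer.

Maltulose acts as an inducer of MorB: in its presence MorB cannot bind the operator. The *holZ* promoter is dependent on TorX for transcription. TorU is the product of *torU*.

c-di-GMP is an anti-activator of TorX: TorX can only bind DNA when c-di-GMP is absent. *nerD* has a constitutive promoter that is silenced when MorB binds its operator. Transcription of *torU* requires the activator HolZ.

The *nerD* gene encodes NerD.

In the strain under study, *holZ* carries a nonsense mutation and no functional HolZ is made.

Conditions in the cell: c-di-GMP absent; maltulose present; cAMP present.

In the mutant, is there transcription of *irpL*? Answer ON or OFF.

Maltulose is present, so MorB is inactive.
With no repressor bound, *nerD* is transcribed.
So NerD is produced and active.
cAMP is present, so KepR is inactive.
HolZ is non-functional in this strain, so it has no effect.
Required activator HolZ is absent, so *torU* is not transcribed.
So TorU is not produced.
No repressor is bound and NerD is active, so *irpL* is transcribed.

ON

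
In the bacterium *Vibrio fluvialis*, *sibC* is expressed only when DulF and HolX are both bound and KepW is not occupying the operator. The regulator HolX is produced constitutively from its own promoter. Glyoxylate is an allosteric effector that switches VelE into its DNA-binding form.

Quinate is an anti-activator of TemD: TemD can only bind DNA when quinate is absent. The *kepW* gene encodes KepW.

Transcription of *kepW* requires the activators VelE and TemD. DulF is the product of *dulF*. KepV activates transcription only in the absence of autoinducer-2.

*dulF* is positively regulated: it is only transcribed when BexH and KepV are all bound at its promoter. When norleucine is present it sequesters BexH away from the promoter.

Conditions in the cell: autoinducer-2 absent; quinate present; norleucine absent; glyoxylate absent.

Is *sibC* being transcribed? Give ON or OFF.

Norleucine is absent, so BexH is active.
Autoinducer-2 is absent, so KepV is active.
No repressor is bound and BexH and KepV are active, so *dulF* is transcribed.
So DulF is produced and active.
HolX is produced constitutively and is active.
Glyoxylate is absent, so VelE is inactive.
Quinate is present, so TemD is inactive.
Required activator VelE is absent, so *kepW* is not transcribed.
So KepW is not produced.
No repressor is bound and DulF and HolX are active, so *sibC* is transcribed.

ON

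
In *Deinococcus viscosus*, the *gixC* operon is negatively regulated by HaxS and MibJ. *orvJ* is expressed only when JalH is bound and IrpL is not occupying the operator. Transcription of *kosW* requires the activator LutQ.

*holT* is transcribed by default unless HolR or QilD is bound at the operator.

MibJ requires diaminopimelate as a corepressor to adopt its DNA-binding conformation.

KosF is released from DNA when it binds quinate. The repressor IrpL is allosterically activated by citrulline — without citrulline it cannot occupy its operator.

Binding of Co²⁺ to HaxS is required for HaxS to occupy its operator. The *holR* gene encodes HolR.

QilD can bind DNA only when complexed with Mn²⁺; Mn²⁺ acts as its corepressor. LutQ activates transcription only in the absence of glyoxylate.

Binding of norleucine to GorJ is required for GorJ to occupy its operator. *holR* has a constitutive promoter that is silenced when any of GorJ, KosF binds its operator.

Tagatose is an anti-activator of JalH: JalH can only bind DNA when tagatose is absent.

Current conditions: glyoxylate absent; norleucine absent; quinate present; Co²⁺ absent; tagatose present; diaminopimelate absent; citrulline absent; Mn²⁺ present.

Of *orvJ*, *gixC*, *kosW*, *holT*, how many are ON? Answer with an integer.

Tagatose is present, so JalH is inactive.
Citrulline is absent, so IrpL is inactive.
Required activator JalH is absent, so *orvJ* is not transcribed.
→ *orvJ* is OFF.
Co²⁺ is absent, so HaxS is inactive.
Diaminopimelate is absent, so MibJ is inactive.
With no repressor bound, *gixC* is transcribed.
→ *gixC* is ON.
Glyoxylate is absent, so LutQ is active.
No repressor is bound and LutQ is active, so *kosW* is transcribed.
→ *kosW* is ON.
Norleucine is absent, so GorJ is inactive.
Quinate is present, so KosF is inactive.
With no repressor bound, *holR* is transcribed.
So HolR is produced and active.
Mn²⁺ is present, so QilD is active.
With repressor HolR bound, *holT* is not transcribed.
→ *holT* is OFF.
2 of the 4 genes are transcribed.

2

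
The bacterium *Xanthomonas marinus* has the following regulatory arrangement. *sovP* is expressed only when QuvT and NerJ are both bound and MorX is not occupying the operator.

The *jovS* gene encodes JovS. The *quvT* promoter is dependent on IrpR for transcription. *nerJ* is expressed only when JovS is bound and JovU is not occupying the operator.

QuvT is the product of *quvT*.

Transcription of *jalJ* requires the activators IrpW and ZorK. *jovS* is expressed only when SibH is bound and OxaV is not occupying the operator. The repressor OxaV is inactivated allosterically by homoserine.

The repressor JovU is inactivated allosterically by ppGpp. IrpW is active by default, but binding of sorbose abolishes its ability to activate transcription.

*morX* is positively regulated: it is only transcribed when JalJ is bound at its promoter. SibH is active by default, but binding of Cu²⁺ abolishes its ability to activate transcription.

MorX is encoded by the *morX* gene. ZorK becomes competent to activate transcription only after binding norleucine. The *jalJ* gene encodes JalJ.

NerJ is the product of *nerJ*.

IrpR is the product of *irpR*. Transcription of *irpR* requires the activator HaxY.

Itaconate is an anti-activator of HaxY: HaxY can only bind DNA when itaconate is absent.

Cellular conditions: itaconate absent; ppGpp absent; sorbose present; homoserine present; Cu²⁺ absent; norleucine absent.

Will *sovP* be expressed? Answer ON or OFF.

OFF

Itaconate is absent, so HaxY is active.
No repressor is bound and HaxY is active, so *irpR* is transcribed.
So IrpR is produced and active.
No repressor is bound and IrpR is active, so *quvT* is transcribed.
So QuvT is produced and active.
Sorbose is present, so IrpW is inactive.
Norleucine is absent, so ZorK is inactive.
Required activator IrpW is absent, so *jalJ* is not transcribed.
So JalJ is not produced.
Required activator JalJ is absent, so *morX* is not transcribed.
So MorX is not produced.
Homoserine is present, so OxaV is inactive.
Cu²⁺ is absent, so SibH is active.
No repressor is bound and SibH is active, so *jovS* is transcribed.
So JovS is produced and active.
ppGpp is absent, so JovU is active.
With repressor JovU bound, *nerJ* is not transcribed.
So NerJ is not produced.
Required activator NerJ is absent, so *sovP* is not transcribed.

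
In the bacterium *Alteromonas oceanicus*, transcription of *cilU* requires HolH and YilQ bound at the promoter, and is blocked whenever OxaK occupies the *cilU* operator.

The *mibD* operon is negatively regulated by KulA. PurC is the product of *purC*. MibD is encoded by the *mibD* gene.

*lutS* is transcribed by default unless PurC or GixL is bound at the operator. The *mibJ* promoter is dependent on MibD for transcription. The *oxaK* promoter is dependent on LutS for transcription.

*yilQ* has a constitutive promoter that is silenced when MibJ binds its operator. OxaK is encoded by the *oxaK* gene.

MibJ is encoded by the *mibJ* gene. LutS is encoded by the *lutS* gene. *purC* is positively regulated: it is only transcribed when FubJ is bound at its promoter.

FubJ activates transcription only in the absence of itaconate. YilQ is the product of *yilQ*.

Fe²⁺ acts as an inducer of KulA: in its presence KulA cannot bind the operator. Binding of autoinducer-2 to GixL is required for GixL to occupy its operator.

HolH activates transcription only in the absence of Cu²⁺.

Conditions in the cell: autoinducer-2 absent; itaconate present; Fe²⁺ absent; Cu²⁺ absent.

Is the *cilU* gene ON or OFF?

Itaconate is present, so FubJ is inactive.
Required activator FubJ is absent, so *purC* is not transcribed.
So PurC is not produced.
Autoinducer-2 is absent, so GixL is inactive.
With no repressor bound, *lutS* is transcribed.
So LutS is produced and active.
No repressor is bound and LutS is active, so *oxaK* is transcribed.
So OxaK is produced and active.
Cu²⁺ is absent, so HolH is active.
Fe²⁺ is absent, so KulA is active.
With repressor KulA bound, *mibD* is not transcribed.
So MibD is not produced.
Required activator MibD is absent, so *mibJ* is not transcribed.
So MibJ is not produced.
With no repressor bound, *yilQ* is transcribed.
So YilQ is produced and active.
With repressor OxaK bound, *cilU* is not transcribed.

OFF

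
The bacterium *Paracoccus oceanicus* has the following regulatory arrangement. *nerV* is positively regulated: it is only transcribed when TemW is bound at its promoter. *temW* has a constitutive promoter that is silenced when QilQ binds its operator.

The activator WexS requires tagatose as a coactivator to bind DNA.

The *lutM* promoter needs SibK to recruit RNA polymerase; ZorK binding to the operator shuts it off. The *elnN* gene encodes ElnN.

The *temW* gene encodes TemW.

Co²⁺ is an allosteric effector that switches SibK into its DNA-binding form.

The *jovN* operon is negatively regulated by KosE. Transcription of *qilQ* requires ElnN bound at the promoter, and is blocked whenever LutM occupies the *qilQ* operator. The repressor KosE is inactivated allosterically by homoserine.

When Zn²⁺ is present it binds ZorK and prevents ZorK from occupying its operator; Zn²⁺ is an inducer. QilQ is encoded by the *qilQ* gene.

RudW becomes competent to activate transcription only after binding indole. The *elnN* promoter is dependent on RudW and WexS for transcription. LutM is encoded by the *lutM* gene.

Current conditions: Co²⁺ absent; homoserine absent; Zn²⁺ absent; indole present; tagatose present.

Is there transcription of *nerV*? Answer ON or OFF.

OFF

Zn²⁺ is absent, so ZorK is active.
Co²⁺ is absent, so SibK is inactive.
With repressor ZorK bound, *lutM* is not transcribed.
So LutM is not produced.
Indole is present, so RudW is active.
Tagatose is present, so WexS is active.
No repressor is bound and RudW and WexS are active, so *elnN* is transcribed.
So ElnN is produced and active.
No repressor is bound and ElnN is active, so *qilQ* is transcribed.
So QilQ is produced and active.
With repressor QilQ bound, *temW* is not transcribed.
So TemW is not produced.
Required activator TemW is absent, so *nerV* is not transcribed.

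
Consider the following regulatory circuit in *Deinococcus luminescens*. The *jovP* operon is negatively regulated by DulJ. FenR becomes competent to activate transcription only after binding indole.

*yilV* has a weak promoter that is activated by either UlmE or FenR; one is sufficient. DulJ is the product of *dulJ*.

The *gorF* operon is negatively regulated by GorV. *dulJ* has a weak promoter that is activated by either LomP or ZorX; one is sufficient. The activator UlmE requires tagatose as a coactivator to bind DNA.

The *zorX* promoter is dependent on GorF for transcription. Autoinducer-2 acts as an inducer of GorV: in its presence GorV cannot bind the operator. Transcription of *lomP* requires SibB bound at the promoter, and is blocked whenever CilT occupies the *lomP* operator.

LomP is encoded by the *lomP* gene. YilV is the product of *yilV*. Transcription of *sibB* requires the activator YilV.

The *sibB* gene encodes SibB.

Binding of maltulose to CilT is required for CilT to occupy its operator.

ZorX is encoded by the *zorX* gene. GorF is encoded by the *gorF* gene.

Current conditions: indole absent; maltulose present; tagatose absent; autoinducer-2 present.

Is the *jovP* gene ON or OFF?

OFF

Tagatose is absent, so UlmE is inactive.
Indole is absent, so FenR is inactive.
No activator is available at the *yilV* promoter, so *yilV* is not transcribed.
So YilV is not produced.
Required activator YilV is absent, so *sibB* is not transcribed.
So SibB is not produced.
Maltulose is present, so CilT is active.
With repressor CilT bound, *lomP* is not transcribed.
So LomP is not produced.
Autoinducer-2 is present, so GorV is inactive.
With no repressor bound, *gorF* is transcribed.
So GorF is produced and active.
No repressor is bound and GorF is active, so *zorX* is transcribed.
So ZorX is produced and active.
Activator ZorX is present, so *dulJ* is transcribed.
So DulJ is produced and active.
With repressor DulJ bound, *jovP* is not transcribed.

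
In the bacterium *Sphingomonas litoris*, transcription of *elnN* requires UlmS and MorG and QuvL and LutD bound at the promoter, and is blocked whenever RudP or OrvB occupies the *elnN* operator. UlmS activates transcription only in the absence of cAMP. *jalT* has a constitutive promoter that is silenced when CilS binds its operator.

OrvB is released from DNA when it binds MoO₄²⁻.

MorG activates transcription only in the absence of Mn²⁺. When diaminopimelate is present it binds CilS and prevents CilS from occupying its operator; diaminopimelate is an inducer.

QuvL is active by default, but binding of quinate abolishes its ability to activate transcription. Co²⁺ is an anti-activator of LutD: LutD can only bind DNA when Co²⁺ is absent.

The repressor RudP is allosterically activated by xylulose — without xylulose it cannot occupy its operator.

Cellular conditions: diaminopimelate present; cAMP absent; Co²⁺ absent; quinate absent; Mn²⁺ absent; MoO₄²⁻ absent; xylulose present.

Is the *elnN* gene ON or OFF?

cAMP is absent, so UlmS is active.
Mn²⁺ is absent, so MorG is active.
Quinate is absent, so QuvL is active.
Co²⁺ is absent, so LutD is active.
Xylulose is present, so RudP is active.
MoO₄²⁻ is absent, so OrvB is active.
With repressor RudP bound, *elnN* is not transcribed.

OFF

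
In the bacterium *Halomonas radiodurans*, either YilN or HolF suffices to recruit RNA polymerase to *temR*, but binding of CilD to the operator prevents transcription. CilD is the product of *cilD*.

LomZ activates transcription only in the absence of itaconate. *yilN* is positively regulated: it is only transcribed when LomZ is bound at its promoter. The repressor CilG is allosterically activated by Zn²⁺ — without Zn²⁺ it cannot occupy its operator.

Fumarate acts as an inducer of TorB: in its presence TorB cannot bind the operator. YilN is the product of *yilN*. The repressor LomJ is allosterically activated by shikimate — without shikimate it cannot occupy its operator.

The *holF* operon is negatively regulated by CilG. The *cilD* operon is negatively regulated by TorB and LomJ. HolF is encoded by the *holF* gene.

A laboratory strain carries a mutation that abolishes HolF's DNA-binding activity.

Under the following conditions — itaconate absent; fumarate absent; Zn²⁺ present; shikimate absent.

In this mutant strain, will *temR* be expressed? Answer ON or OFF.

Itaconate is absent, so LomZ is active.
No repressor is bound and LomZ is active, so *yilN* is transcribed.
So YilN is produced and active.
HolF is non-functional in this strain, so it has no effect.
Fumarate is absent, so TorB is active.
Shikimate is absent, so LomJ is inactive.
With repressor TorB bound, *cilD* is not transcribed.
So CilD is not produced.
Activator YilN is present, so *temR* is transcribed.

ON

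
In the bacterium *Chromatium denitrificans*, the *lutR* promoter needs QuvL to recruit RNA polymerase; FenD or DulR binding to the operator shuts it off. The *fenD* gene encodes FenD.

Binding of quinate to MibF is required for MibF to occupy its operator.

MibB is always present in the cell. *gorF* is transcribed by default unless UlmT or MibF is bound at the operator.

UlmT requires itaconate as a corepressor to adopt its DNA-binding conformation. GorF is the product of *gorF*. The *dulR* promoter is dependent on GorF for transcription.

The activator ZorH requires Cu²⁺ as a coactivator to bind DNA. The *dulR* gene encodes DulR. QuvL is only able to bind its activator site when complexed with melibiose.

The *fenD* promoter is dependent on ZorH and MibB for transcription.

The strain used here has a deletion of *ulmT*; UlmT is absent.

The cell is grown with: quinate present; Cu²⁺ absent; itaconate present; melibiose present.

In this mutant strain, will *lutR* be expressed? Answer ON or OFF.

Cu²⁺ is absent, so ZorH is inactive.
MibB is produced constitutively and is active.
Required activator ZorH is absent, so *fenD* is not transcribed.
So FenD is not produced.
Melibiose is present, so QuvL is active.
UlmT is non-functional in this strain, so it has no effect.
Quinate is present, so MibF is active.
With repressor MibF bound, *gorF* is not transcribed.
So GorF is not produced.
Required activator GorF is absent, so *dulR* is not transcribed.
So DulR is not produced.
No repressor is bound and QuvL is active, so *lutR* is transcribed.

ON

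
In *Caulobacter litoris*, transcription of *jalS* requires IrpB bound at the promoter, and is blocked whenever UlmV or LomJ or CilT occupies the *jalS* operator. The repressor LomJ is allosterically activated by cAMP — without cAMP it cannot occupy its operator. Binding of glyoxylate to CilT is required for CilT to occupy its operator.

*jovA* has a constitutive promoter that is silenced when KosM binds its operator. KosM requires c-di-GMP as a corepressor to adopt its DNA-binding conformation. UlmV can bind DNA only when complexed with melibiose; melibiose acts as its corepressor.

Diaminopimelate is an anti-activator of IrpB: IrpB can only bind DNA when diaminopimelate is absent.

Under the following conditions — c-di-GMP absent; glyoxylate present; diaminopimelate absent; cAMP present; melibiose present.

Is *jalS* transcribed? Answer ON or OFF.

Diaminopimelate is absent, so IrpB is active.
Melibiose is present, so UlmV is active.
cAMP is present, so LomJ is active.
Glyoxylate is present, so CilT is active.
With repressor UlmV bound, *jalS* is not transcribed.

OFF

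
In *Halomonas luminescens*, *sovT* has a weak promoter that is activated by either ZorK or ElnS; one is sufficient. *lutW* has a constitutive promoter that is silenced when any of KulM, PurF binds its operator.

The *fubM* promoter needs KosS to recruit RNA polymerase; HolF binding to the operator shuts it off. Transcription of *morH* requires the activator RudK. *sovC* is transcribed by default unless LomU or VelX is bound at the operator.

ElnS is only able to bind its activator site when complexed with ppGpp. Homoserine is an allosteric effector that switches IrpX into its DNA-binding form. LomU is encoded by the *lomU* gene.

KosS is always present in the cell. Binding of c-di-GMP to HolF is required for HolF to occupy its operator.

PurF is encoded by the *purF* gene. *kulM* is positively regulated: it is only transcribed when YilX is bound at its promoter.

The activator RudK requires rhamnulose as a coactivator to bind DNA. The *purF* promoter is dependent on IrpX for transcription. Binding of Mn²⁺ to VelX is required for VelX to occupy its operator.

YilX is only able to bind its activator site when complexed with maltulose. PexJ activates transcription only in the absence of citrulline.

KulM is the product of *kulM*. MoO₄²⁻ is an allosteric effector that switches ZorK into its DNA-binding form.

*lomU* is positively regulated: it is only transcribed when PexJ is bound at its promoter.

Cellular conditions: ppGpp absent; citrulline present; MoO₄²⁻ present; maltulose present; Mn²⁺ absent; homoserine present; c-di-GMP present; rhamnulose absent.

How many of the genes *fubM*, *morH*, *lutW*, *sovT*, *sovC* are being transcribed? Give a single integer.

2

c-di-GMP is present, so HolF is active.
KosS is produced constitutively and is active.
With repressor HolF bound, *fubM* is not transcribed.
→ *fubM* is OFF.
Rhamnulose is absent, so RudK is inactive.
Required activator RudK is absent, so *morH* is not transcribed.
→ *morH* is OFF.
Maltulose is present, so YilX is active.
No repressor is bound and YilX is active, so *kulM* is transcribed.
So KulM is produced and active.
Homoserine is present, so IrpX is active.
No repressor is bound and IrpX is active, so *purF* is transcribed.
So PurF is produced and active.
With repressor KulM bound, *lutW* is not transcribed.
→ *lutW* is OFF.
MoO₄²⁻ is present, so ZorK is active.
ppGpp is absent, so ElnS is inactive.
Activator ZorK is present, so *sovT* is transcribed.
→ *sovT* is ON.
Citrulline is present, so PexJ is inactive.
Required activator PexJ is absent, so *lomU* is not transcribed.
So LomU is not produced.
Mn²⁺ is absent, so VelX is inactive.
With no repressor bound, *sovC* is transcribed.
→ *sovC* is ON.
2 of the 5 genes are transcribed.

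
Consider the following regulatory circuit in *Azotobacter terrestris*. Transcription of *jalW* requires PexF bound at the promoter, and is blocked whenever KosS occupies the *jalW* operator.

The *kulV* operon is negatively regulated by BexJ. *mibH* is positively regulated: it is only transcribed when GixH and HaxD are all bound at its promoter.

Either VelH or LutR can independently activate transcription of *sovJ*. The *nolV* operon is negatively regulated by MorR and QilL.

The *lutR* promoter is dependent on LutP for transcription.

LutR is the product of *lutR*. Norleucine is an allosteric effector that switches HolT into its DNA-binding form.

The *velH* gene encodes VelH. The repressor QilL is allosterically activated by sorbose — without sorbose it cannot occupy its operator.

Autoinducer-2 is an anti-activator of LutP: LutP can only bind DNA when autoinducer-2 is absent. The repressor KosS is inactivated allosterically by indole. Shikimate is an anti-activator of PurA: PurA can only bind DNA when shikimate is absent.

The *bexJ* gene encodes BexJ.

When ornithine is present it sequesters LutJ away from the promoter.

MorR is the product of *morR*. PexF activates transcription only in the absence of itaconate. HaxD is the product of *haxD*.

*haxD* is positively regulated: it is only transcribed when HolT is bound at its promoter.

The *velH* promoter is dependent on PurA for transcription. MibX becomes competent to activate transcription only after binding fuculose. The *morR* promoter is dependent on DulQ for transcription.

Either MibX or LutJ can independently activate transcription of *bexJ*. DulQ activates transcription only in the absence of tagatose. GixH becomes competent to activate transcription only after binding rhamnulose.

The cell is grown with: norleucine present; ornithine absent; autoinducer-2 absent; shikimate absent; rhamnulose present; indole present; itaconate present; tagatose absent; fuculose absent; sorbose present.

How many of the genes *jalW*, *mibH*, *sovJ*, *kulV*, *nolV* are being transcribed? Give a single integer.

2

Indole is present, so KosS is inactive.
Itaconate is present, so PexF is inactive.
Required activator PexF is absent, so *jalW* is not transcribed.
→ *jalW* is OFF.
Rhamnulose is present, so GixH is active.
Norleucine is present, so HolT is active.
No repressor is bound and HolT is active, so *haxD* is transcribed.
So HaxD is produced and active.
No repressor is bound and GixH and HaxD are active, so *mibH* is transcribed.
→ *mibH* is ON.
Shikimate is absent, so PurA is active.
No repressor is bound and PurA is active, so *velH* is transcribed.
So VelH is produced and active.
Autoinducer-2 is absent, so LutP is active.
No repressor is bound and LutP is active, so *lutR* is transcribed.
So LutR is produced and active.
Activator VelH is present, so *sovJ* is transcribed.
→ *sovJ* is ON.
Fuculose is absent, so MibX is inactive.
Ornithine is absent, so LutJ is active.
Activator LutJ is present, so *bexJ* is transcribed.
So BexJ is produced and active.
With repressor BexJ bound, *kulV* is not transcribed.
→ *kulV* is OFF.
Tagatose is absent, so DulQ is active.
No repressor is bound and DulQ is active, so *morR* is transcribed.
So MorR is produced and active.
Sorbose is present, so QilL is active.
With repressor MorR bound, *nolV* is not transcribed.
→ *nolV* is OFF.
2 of the 5 genes are transcribed.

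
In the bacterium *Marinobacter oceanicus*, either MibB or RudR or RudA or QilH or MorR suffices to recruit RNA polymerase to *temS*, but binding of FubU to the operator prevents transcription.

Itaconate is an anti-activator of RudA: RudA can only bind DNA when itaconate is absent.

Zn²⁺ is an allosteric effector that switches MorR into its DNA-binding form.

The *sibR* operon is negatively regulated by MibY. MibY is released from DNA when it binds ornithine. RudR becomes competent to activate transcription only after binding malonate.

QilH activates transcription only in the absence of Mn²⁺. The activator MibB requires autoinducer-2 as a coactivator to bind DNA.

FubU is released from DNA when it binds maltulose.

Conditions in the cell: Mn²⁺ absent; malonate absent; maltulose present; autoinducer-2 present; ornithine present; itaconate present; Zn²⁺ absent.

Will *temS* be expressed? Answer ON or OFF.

ON

Autoinducer-2 is present, so MibB is active.
Malonate is absent, so RudR is inactive.
Maltulose is present, so FubU is inactive.
Itaconate is present, so RudA is inactive.
Mn²⁺ is absent, so QilH is active.
Zn²⁺ is absent, so MorR is inactive.
Activator MibB is present, so *temS* is transcribed.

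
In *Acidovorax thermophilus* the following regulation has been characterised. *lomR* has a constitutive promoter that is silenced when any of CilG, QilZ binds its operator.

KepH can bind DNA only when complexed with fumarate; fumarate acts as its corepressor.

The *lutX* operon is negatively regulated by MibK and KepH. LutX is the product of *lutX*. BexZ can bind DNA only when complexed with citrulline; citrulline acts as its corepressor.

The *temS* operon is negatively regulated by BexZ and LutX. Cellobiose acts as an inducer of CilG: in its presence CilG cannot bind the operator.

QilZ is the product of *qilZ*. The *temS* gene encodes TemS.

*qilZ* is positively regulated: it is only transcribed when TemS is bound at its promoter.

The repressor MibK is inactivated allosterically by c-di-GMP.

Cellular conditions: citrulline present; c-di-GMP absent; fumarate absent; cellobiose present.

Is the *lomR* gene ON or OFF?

ON

Cellobiose is present, so CilG is inactive.
Citrulline is present, so BexZ is active.
c-di-GMP is absent, so MibK is active.
Fumarate is absent, so KepH is inactive.
With repressor MibK bound, *lutX* is not transcribed.
So LutX is not produced.
With repressor BexZ bound, *temS* is not transcribed.
So TemS is not produced.
Required activator TemS is absent, so *qilZ* is not transcribed.
So QilZ is not produced.
With no repressor bound, *lomR* is transcribed.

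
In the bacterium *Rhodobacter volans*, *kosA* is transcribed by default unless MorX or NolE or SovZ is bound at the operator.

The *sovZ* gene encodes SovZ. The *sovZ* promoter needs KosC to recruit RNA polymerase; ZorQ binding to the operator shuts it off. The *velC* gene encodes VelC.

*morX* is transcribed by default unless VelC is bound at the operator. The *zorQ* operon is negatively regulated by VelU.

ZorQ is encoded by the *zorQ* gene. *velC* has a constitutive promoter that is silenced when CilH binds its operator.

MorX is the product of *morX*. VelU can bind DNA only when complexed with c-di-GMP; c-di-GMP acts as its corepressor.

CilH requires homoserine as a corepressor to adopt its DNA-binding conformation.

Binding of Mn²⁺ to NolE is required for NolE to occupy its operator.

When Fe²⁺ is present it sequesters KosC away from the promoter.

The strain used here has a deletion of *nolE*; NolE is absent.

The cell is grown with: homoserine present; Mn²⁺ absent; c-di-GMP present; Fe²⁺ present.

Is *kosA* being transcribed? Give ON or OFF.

OFF

Homoserine is present, so CilH is active.
With repressor CilH bound, *velC* is not transcribed.
So VelC is not produced.
With no repressor bound, *morX* is transcribed.
So MorX is produced and active.
NolE is non-functional in this strain, so it has no effect.
c-di-GMP is present, so VelU is active.
With repressor VelU bound, *zorQ* is not transcribed.
So ZorQ is not produced.
Fe²⁺ is present, so KosC is inactive.
Required activator KosC is absent, so *sovZ* is not transcribed.
So SovZ is not produced.
With repressor MorX bound, *kosA* is not transcribed.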